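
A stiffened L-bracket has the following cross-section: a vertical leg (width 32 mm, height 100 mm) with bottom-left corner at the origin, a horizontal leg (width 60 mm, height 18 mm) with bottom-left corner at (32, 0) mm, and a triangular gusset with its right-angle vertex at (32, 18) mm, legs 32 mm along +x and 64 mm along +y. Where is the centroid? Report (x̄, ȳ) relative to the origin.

x̄ = 30.51 mm, ȳ = 39.59 mm

Part | A | x̄ᵢ | ȳᵢ | A·x̄ᵢ | A·ȳᵢ
vertical leg | 3200.00 | 16.00 | 50.00 | 51200.00 | 160000.00
horizontal leg | 1080.00 | 62.00 | 9.00 | 66960.00 | 9720.00
gusset | 1024.00 | 42.67 | 39.33 | 43690.67 | 40277.33
Σ | 5304.00 |  |  | 161850.67 | 209997.33
x̄ = 161850.67 / 5304.00 = 30.51 mm
ȳ = 209997.33 / 5304.00 = 39.59 mm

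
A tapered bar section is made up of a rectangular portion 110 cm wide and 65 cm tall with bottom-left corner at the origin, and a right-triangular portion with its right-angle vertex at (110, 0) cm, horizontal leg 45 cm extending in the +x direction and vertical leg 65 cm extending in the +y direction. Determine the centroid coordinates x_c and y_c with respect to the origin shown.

x_c = 66.89 cm, y_c = 30.66 cm

Part | A | x̄ᵢ | ȳᵢ | A·x̄ᵢ | A·ȳᵢ
rectangular portion | 7150.00 | 55.00 | 32.50 | 393250.00 | 232375.00
triangular portion | 1462.50 | 125.00 | 21.67 | 182812.50 | 31687.50
Σ | 8612.50 |  |  | 576062.50 | 264062.50
x_c = 576062.50 / 8612.50 = 66.89 cm
y_c = 264062.50 / 8612.50 = 30.66 cm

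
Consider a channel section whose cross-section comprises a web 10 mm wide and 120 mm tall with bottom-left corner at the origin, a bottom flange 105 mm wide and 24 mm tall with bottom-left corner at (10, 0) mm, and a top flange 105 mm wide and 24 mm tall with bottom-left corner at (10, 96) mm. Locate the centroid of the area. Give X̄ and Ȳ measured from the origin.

X̄ = 51.44 mm, Ȳ = 60.00 mm

web: A = 10 × 120 = 1200.00, centroid at (5.00, 60.00).
bottom flange: A = 105 × 24 = 2520.00, centroid at (62.50, 12.00).
top flange: A = 105 × 24 = 2520.00, centroid at (62.50, 108.00).
ΣA = 6240.00 mm²
ΣAX̄ = (1200.00)(5.00) + (2520.00)(62.50) + (2520.00)(62.50) = 321000.00 mm³
ΣAȲ = (1200.00)(60.00) + (2520.00)(12.00) + (2520.00)(108.00) = 374400.00 mm³
X̄ = 321000.00 / 6240.00 = 51.44 mm
Ȳ = 374400.00 / 6240.00 = 60.00 mm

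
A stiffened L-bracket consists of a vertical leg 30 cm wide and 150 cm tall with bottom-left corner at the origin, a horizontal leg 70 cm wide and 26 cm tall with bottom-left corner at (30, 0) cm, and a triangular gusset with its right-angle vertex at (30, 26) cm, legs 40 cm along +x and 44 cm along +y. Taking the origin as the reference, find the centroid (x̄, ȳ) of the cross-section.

Part | A | x̄ᵢ | ȳᵢ | A·x̄ᵢ | A·ȳᵢ
vertical leg | 4500.00 | 15.00 | 75.00 | 67500.00 | 337500.00
horizontal leg | 1820.00 | 65.00 | 13.00 | 118300.00 | 23660.00
gusset | 880.00 | 43.33 | 40.67 | 38133.33 | 35786.67
Σ | 7200.00 |  |  | 223933.33 | 396946.67
x̄ = 223933.33 / 7200.00 = 31.10 cm
ȳ = 396946.67 / 7200.00 = 55.13 cm

x̄ = 31.10 cm, ȳ = 55.13 cm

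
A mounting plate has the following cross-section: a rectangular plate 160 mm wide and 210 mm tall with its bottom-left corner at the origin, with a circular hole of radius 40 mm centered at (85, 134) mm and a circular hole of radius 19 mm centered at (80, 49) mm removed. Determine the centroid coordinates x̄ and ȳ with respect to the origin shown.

x̄ = 79.08 mm, ȳ = 102.00 mm

Part | A | x̄ᵢ | ȳᵢ | A·x̄ᵢ | A·ȳᵢ
plate | 33600.00 | 80.00 | 105.00 | 2688000.00 | 3528000.00
hole 1 | -5026.55 | 85.00 | 134.00 | -427256.60 | -673557.46
hole 2 | -1134.11 | 80.00 | 49.00 | -90729.20 | -55571.63
Σ | 27439.34 |  |  | 2170014.20 | 2798870.90
x̄ = 2170014.20 / 27439.34 = 79.08 mm
ȳ = 2798870.90 / 27439.34 = 102.00 mm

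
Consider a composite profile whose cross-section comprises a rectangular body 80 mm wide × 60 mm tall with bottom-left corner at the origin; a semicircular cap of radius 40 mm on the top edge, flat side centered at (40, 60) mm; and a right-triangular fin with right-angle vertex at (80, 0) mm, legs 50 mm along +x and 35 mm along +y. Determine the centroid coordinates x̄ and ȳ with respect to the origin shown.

x̄ = 46.06 mm, ȳ = 42.46 mm

rectangular body: A = 80 × 60 = 4800.00, centroid at (40.00, 30.00).
semicircular top: A = ½π·40² = 2513.27, centroid at (40.00, 76.98).
triangular fin: A = ½·50·35 = 875.00, centroid at (96.67, 11.67).
ΣA = 8188.27 mm², ΣAx̄ = 377114.30 mm³, ΣAȳ = 347671.45 mm³.
x̄ = 377114.30/8188.27 = 46.06 mm; ȳ = 347671.45/8188.27 = 42.46 mm.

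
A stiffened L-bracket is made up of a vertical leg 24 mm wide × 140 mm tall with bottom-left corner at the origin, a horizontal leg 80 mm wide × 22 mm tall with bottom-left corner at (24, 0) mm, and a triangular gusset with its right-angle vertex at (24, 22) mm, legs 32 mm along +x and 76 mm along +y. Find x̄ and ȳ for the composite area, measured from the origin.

x̄ = 30.79 mm, ȳ = 49.26 mm

vertical leg: A = 24 × 140 = 3360.00, centroid at (12.00, 70.00).
horizontal leg: A = 80 × 22 = 1760.00, centroid at (64.00, 11.00).
gusset: A = ½·32·76 = 1216.00, centroid at (34.67, 47.33).
ΣA = 6336.00 mm², ΣAx̄ = 195114.67 mm³, ΣAȳ = 312117.33 mm³.
x̄ = 195114.67/6336.00 = 30.79 mm; ȳ = 312117.33/6336.00 = 49.26 mm.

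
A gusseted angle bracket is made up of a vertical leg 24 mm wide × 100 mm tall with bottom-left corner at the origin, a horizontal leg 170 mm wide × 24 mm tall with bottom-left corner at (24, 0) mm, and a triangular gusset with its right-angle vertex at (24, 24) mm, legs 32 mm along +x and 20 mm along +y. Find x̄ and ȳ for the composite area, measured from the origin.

Part | A | x̄ᵢ | ȳᵢ | A·x̄ᵢ | A·ȳᵢ
vertical leg | 2400.00 | 12.00 | 50.00 | 28800.00 | 120000.00
horizontal leg | 4080.00 | 109.00 | 12.00 | 444720.00 | 48960.00
gusset | 320.00 | 34.67 | 30.67 | 11093.33 | 9813.33
Σ | 6800.00 |  |  | 484613.33 | 178773.33
x̄ = 484613.33 / 6800.00 = 71.27 mm
ȳ = 178773.33 / 6800.00 = 26.29 mm

x̄ = 71.27 mm, ȳ = 26.29 mm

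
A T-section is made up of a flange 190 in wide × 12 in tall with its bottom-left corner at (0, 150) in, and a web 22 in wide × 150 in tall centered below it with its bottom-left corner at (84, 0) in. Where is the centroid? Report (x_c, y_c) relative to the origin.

x_c = 95.00 in, y_c = 108.10 in

web: A = 22 × 150 = 3300.00, centroid at (95.00, 75.00).
flange: A = 190 × 12 = 2280.00, centroid at (95.00, 156.00).
ΣA = 5580.00 in²
ΣAx_c = (3300.00)(95.00) + (2280.00)(95.00) = 530100.00 in³
ΣAy_c = (3300.00)(75.00) + (2280.00)(156.00) = 603180.00 in³
x_c = 530100.00 / 5580.00 = 95.00 in
y_c = 603180.00 / 5580.00 = 108.10 in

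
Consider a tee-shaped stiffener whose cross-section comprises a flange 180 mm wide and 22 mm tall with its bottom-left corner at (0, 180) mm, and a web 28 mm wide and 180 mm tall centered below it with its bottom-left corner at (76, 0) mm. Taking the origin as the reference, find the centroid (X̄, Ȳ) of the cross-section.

Part | A | x̄ᵢ | ȳᵢ | A·x̄ᵢ | A·ȳᵢ
web | 5040.00 | 90.00 | 90.00 | 453600.00 | 453600.00
flange | 3960.00 | 90.00 | 191.00 | 356400.00 | 756360.00
Σ | 9000.00 |  |  | 810000.00 | 1209960.00
X̄ = 810000.00 / 9000.00 = 90.00 mm
Ȳ = 1209960.00 / 9000.00 = 134.44 mm

X̄ = 90.00 mm, Ȳ = 134.44 mm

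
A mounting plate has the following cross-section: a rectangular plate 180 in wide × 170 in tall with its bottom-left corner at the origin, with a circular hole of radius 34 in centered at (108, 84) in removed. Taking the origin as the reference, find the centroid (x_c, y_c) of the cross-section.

x_c = 87.58 in, y_c = 85.13 in

plate: A = 180 × 170 = 30600.00, centroid at (90.00, 85.00).
hole: A = −π·34² = -3631.68, centroid at (108.00, 84.00).
ΣA = 26968.32 in²
ΣAx_c = (30600.00)(90.00) + (-3631.68)(108.00) = 2361778.44 in³
ΣAy_c = (30600.00)(85.00) + (-3631.68)(84.00) = 2295938.79 in³
x_c = 2361778.44 / 26968.32 = 87.58 in
y_c = 2295938.79 / 26968.32 = 85.13 in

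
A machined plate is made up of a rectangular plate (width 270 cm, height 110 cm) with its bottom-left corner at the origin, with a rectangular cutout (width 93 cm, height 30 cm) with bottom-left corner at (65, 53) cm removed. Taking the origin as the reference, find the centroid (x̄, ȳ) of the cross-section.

x̄ = 137.44 cm, ȳ = 53.65 cm

plate: A = 270 × 110 = 29700.00, centroid at (135.00, 55.00).
hole: A = −(93 × 30) = -2790.00, centroid at (111.50, 68.00).
ΣA = 26910.00 cm², ΣAx̄ = 3698415.00 cm³, ΣAȳ = 1443780.00 cm³.
x̄ = 3698415.00/26910.00 = 137.44 cm; ȳ = 1443780.00/26910.00 = 53.65 cm.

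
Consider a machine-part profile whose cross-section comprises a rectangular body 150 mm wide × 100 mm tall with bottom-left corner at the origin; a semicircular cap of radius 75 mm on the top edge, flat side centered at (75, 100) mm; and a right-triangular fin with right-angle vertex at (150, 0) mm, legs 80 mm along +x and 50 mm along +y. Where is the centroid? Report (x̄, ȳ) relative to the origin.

x̄ = 82.87 mm, ȳ = 75.41 mm

rectangular body: A = 150 × 100 = 15000.00, centroid at (75.00, 50.00).
semicircular top: A = ½π·75² = 8835.73, centroid at (75.00, 131.83).
triangular fin: A = ½·80·50 = 2000.00, centroid at (176.67, 16.67).
ΣA = 25835.73 mm², ΣAx̄ = 2141013.03 mm³, ΣAȳ = 1948156.27 mm³.
x̄ = 2141013.03/25835.73 = 82.87 mm; ȳ = 1948156.27/25835.73 = 75.41 mm.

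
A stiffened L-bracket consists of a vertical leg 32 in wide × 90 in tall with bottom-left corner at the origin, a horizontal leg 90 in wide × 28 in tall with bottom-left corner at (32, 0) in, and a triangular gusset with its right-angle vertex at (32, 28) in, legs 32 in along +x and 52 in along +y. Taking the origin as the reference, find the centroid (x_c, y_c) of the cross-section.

x_c = 44.23 in, y_c = 32.51 in

vertical leg: A = 32 × 90 = 2880.00, centroid at (16.00, 45.00).
horizontal leg: A = 90 × 28 = 2520.00, centroid at (77.00, 14.00).
gusset: A = ½·32·52 = 832.00, centroid at (42.67, 45.33).
ΣA = 6232.00 in², ΣAx_c = 275618.67 in³, ΣAy_c = 202597.33 in³.
x_c = 275618.67/6232.00 = 44.23 in; y_c = 202597.33/6232.00 = 32.51 in.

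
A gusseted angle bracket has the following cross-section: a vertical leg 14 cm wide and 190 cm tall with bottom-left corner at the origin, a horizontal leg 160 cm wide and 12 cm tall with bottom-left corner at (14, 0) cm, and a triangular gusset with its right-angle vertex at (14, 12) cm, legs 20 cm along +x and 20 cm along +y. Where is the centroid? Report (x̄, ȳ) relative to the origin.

vertical leg: A = 14 × 190 = 2660.00, centroid at (7.00, 95.00).
horizontal leg: A = 160 × 12 = 1920.00, centroid at (94.00, 6.00).
gusset: A = ½·20·20 = 200.00, centroid at (20.67, 18.67).
ΣA = 4780.00 cm²
ΣAx̄ = (2660.00)(7.00) + (1920.00)(94.00) + (200.00)(20.67) = 203233.33 cm³
ΣAȳ = (2660.00)(95.00) + (1920.00)(6.00) + (200.00)(18.67) = 267953.33 cm³
x̄ = 203233.33 / 4780.00 = 42.52 cm
ȳ = 267953.33 / 4780.00 = 56.06 cm

x̄ = 42.52 cm, ȳ = 56.06 cm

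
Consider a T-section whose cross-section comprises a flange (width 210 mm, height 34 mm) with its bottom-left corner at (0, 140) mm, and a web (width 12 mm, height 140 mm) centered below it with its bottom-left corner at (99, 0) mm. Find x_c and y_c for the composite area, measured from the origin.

web: A = 12 × 140 = 1680.00, centroid at (105.00, 70.00).
flange: A = 210 × 34 = 7140.00, centroid at (105.00, 157.00).
ΣA = 8820.00 mm²
ΣAx_c = (1680.00)(105.00) + (7140.00)(105.00) = 926100.00 mm³
ΣAy_c = (1680.00)(70.00) + (7140.00)(157.00) = 1238580.00 mm³
x_c = 926100.00 / 8820.00 = 105.00 mm
y_c = 1238580.00 / 8820.00 = 140.43 mm

x_c = 105.00 mm, y_c = 140.43 mm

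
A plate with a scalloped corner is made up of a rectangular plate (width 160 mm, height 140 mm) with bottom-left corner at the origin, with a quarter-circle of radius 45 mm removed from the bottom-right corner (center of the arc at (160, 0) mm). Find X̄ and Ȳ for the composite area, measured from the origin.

Part | A | x̄ᵢ | ȳᵢ | A·x̄ᵢ | A·ȳᵢ
plate | 22400.00 | 80.00 | 70.00 | 1792000.00 | 1568000.00
removed quarter-circle | -1590.43 | 140.90 | 19.10 | -224094.00 | -30375.00
Σ | 20809.57 |  |  | 1567906.00 | 1537625.00
X̄ = 1567906.00 / 20809.57 = 75.35 mm
Ȳ = 1537625.00 / 20809.57 = 73.89 mm

X̄ = 75.35 mm, Ȳ = 73.89 mm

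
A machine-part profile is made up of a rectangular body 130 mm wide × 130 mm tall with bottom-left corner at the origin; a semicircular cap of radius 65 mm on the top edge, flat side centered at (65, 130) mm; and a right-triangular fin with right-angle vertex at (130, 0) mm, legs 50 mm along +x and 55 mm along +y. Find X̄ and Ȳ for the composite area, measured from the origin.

Part | A | x̄ᵢ | ȳᵢ | A·x̄ᵢ | A·ȳᵢ
rectangular body | 16900.00 | 65.00 | 65.00 | 1098500.00 | 1098500.00
semicircular top | 6636.61 | 65.00 | 157.59 | 431379.94 | 1045843.22
triangular fin | 1375.00 | 146.67 | 18.33 | 201666.67 | 25208.33
Σ | 24911.61 |  |  | 1731546.61 | 2169551.55
X̄ = 1731546.61 / 24911.61 = 69.51 mm
Ȳ = 2169551.55 / 24911.61 = 87.09 mm

X̄ = 69.51 mm, Ȳ = 87.09 mm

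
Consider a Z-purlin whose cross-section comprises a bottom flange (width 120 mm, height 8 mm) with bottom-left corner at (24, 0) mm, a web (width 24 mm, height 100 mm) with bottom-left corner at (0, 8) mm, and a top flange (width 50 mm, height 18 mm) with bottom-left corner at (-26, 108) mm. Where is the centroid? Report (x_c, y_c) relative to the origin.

x_c = 25.48 mm, y_c = 58.30 mm

Part | A | x̄ᵢ | ȳᵢ | A·x̄ᵢ | A·ȳᵢ
bottom flange | 960.00 | 84.00 | 4.00 | 80640.00 | 3840.00
web | 2400.00 | 12.00 | 58.00 | 28800.00 | 139200.00
top flange | 900.00 | -1.00 | 117.00 | -900.00 | 105300.00
Σ | 4260.00 |  |  | 108540.00 | 248340.00
x_c = 108540.00 / 4260.00 = 25.48 mm
y_c = 248340.00 / 4260.00 = 58.30 mm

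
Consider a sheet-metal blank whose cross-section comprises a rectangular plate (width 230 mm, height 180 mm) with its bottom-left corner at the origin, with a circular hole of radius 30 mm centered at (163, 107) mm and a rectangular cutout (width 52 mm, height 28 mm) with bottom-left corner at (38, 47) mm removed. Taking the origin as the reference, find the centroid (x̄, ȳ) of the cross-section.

x̄ = 113.34 mm, ȳ = 89.84 mm

plate: A = 230 × 180 = 41400.00, centroid at (115.00, 90.00).
hole 1: A = −π·30² = -2827.43, centroid at (163.00, 107.00).
hole 2: A = −(52 × 28) = -1456.00, centroid at (64.00, 61.00).
ΣA = 37116.57 mm²
ΣAx̄ = (41400.00)(115.00) + (-2827.43)(163.00) + (-1456.00)(64.00) = 4206944.36 mm³
ΣAȳ = (41400.00)(90.00) + (-2827.43)(107.00) + (-1456.00)(61.00) = 3334648.63 mm³
x̄ = 4206944.36 / 37116.57 = 113.34 mm
ȳ = 3334648.63 / 37116.57 = 89.84 mm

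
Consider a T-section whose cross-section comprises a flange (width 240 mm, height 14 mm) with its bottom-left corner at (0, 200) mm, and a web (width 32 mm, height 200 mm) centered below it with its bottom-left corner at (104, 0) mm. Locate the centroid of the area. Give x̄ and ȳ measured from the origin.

web: A = 32 × 200 = 6400.00, centroid at (120.00, 100.00).
flange: A = 240 × 14 = 3360.00, centroid at (120.00, 207.00).
ΣA = 9760.00 mm²
ΣAx̄ = (6400.00)(120.00) + (3360.00)(120.00) = 1171200.00 mm³
ΣAȳ = (6400.00)(100.00) + (3360.00)(207.00) = 1335520.00 mm³
x̄ = 1171200.00 / 9760.00 = 120.00 mm
ȳ = 1335520.00 / 9760.00 = 136.84 mm

x̄ = 120.00 mm, ȳ = 136.84 mm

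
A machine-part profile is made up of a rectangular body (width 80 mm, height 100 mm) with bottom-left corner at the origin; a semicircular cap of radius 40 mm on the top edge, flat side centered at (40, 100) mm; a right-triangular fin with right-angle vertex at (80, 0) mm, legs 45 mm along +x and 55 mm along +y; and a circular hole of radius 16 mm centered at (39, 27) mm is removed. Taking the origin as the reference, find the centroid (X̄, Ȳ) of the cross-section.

X̄ = 46.29 mm, Ȳ = 63.49 mm

rectangular body: A = 80 × 100 = 8000.00, centroid at (40.00, 50.00).
semicircular top: A = ½π·40² = 2513.27, centroid at (40.00, 116.98).
triangular fin: A = ½·45·55 = 1237.50, centroid at (95.00, 18.33).
hole: A = −π·16² = -804.25, centroid at (39.00, 27.00).
ΣA = 10946.53 mm², ΣAX̄ = 506727.80 mm³, ΣAȲ = 694966.89 mm³.
X̄ = 506727.80/10946.53 = 46.29 mm; Ȳ = 694966.89/10946.53 = 63.49 mm.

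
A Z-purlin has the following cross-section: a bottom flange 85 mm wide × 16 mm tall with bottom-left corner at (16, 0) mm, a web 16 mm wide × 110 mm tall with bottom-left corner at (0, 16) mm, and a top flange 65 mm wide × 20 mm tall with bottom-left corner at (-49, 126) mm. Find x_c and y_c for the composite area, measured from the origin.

bottom flange: A = 85 × 16 = 1360.00, centroid at (58.50, 8.00).
web: A = 16 × 110 = 1760.00, centroid at (8.00, 71.00).
top flange: A = 65 × 20 = 1300.00, centroid at (-16.50, 136.00).
ΣA = 4420.00 mm²
ΣAx_c = (1360.00)(58.50) + (1760.00)(8.00) + (1300.00)(-16.50) = 72190.00 mm³
ΣAy_c = (1360.00)(8.00) + (1760.00)(71.00) + (1300.00)(136.00) = 312640.00 mm³
x_c = 72190.00 / 4420.00 = 16.33 mm
y_c = 312640.00 / 4420.00 = 70.73 mm

x_c = 16.33 mm, y_c = 70.73 mm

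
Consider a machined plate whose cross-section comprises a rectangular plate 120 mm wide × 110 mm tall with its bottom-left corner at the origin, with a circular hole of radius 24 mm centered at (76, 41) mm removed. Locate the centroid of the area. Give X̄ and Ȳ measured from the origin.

Part | A | x̄ᵢ | ȳᵢ | A·x̄ᵢ | A·ȳᵢ
plate | 13200.00 | 60.00 | 55.00 | 792000.00 | 726000.00
hole | -1809.56 | 76.00 | 41.00 | -137526.36 | -74191.85
Σ | 11390.44 |  |  | 654473.64 | 651808.15
X̄ = 654473.64 / 11390.44 = 57.46 mm
Ȳ = 651808.15 / 11390.44 = 57.22 mm

X̄ = 57.46 mm, Ȳ = 57.22 mm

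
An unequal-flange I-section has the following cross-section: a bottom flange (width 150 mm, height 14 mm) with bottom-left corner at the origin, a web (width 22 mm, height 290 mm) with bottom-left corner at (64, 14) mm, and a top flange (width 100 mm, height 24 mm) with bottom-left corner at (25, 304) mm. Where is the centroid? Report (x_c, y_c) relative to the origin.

x_c = 75.00 mm, y_c = 164.29 mm

Part | A | x̄ᵢ | ȳᵢ | A·x̄ᵢ | A·ȳᵢ
bottom flange | 2100.00 | 75.00 | 7.00 | 157500.00 | 14700.00
web | 6380.00 | 75.00 | 159.00 | 478500.00 | 1014420.00
top flange | 2400.00 | 75.00 | 316.00 | 180000.00 | 758400.00
Σ | 10880.00 |  |  | 816000.00 | 1787520.00
x_c = 816000.00 / 10880.00 = 75.00 mm
y_c = 1787520.00 / 10880.00 = 164.29 mm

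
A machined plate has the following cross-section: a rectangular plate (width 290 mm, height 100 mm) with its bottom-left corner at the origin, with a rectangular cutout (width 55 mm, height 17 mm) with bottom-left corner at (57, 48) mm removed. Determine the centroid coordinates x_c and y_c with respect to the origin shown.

plate: A = 290 × 100 = 29000.00, centroid at (145.00, 50.00).
hole: A = −(55 × 17) = -935.00, centroid at (84.50, 56.50).
ΣA = 28065.00 mm²
ΣAx_c = (29000.00)(145.00) + (-935.00)(84.50) = 4125992.50 mm³
ΣAy_c = (29000.00)(50.00) + (-935.00)(56.50) = 1397172.50 mm³
x_c = 4125992.50 / 28065.00 = 147.02 mm
y_c = 1397172.50 / 28065.00 = 49.78 mm

x_c = 147.02 mm, y_c = 49.78 mm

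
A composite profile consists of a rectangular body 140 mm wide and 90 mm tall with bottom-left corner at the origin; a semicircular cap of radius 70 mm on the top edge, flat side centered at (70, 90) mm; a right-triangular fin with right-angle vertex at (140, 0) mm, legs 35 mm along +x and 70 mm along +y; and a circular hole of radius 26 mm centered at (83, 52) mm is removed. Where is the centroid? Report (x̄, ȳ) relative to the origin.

rectangular body: A = 140 × 90 = 12600.00, centroid at (70.00, 45.00).
semicircular top: A = ½π·70² = 7696.90, centroid at (70.00, 119.71).
triangular fin: A = ½·35·70 = 1225.00, centroid at (151.67, 23.33).
hole: A = −π·26² = -2123.72, centroid at (83.00, 52.00).
ΣA = 19398.19 mm²
ΣAx̄ = (12600.00)(70.00) + (7696.90)(70.00) + (1225.00)(151.67) + (-2123.72)(83.00) = 1430306.33 mm³
ΣAȳ = (12600.00)(45.00) + (7696.90)(119.71) + (1225.00)(23.33) + (-2123.72)(52.00) = 1406537.92 mm³
x̄ = 1430306.33 / 19398.19 = 73.73 mm
ȳ = 1406537.92 / 19398.19 = 72.51 mm

x̄ = 73.73 mm, ȳ = 72.51 mm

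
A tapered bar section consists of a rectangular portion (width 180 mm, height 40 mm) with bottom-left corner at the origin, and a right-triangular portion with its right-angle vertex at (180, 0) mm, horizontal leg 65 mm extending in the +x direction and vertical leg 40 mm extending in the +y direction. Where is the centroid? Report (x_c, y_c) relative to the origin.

x_c = 107.08 mm, y_c = 18.98 mm

rectangular portion: A = 180 × 40 = 7200.00, centroid at (90.00, 20.00).
triangular portion: A = ½·65·40 = 1300.00, centroid at (201.67, 13.33).
ΣA = 8500.00 mm², ΣAx_c = 910166.67 mm³, ΣAy_c = 161333.33 mm³.
x_c = 910166.67/8500.00 = 107.08 mm; y_c = 161333.33/8500.00 = 18.98 mm.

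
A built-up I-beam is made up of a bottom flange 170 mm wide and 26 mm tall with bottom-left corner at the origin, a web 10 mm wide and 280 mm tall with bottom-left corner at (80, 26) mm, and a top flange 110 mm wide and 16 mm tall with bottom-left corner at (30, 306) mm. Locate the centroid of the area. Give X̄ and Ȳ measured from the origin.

X̄ = 85.00 mm, Ȳ = 119.70 mm

bottom flange: A = 170 × 26 = 4420.00, centroid at (85.00, 13.00).
web: A = 10 × 280 = 2800.00, centroid at (85.00, 166.00).
top flange: A = 110 × 16 = 1760.00, centroid at (85.00, 314.00).
ΣA = 8980.00 mm²
ΣAX̄ = (4420.00)(85.00) + (2800.00)(85.00) + (1760.00)(85.00) = 763300.00 mm³
ΣAȲ = (4420.00)(13.00) + (2800.00)(166.00) + (1760.00)(314.00) = 1074900.00 mm³
X̄ = 763300.00 / 8980.00 = 85.00 mm
Ȳ = 1074900.00 / 8980.00 = 119.70 mm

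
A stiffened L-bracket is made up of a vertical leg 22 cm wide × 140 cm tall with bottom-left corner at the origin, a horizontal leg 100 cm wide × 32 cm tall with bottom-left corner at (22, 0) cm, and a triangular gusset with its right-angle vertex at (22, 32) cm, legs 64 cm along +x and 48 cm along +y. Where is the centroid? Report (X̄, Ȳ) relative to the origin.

Part | A | x̄ᵢ | ȳᵢ | A·x̄ᵢ | A·ȳᵢ
vertical leg | 3080.00 | 11.00 | 70.00 | 33880.00 | 215600.00
horizontal leg | 3200.00 | 72.00 | 16.00 | 230400.00 | 51200.00
gusset | 1536.00 | 43.33 | 48.00 | 66560.00 | 73728.00
Σ | 7816.00 |  |  | 330840.00 | 340528.00
X̄ = 330840.00 / 7816.00 = 42.33 cm
Ȳ = 340528.00 / 7816.00 = 43.57 cm

X̄ = 42.33 cm, Ȳ = 43.57 cm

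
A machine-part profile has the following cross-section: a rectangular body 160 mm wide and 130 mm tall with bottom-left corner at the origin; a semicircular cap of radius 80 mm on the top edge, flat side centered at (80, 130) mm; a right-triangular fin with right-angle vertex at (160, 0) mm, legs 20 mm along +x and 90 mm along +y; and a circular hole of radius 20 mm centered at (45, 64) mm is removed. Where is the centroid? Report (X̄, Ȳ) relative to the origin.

X̄ = 84.00 mm, Ȳ = 96.63 mm

Part | A | x̄ᵢ | ȳᵢ | A·x̄ᵢ | A·ȳᵢ
rectangular body | 20800.00 | 80.00 | 65.00 | 1664000.00 | 1352000.00
semicircular top | 10053.10 | 80.00 | 163.95 | 804247.72 | 1648235.88
triangular fin | 900.00 | 166.67 | 30.00 | 150000.00 | 27000.00
hole | -1256.64 | 45.00 | 64.00 | -56548.67 | -80424.77
Σ | 30496.46 |  |  | 2561699.05 | 2946811.11
X̄ = 2561699.05 / 30496.46 = 84.00 mm
Ȳ = 2946811.11 / 30496.46 = 96.63 mm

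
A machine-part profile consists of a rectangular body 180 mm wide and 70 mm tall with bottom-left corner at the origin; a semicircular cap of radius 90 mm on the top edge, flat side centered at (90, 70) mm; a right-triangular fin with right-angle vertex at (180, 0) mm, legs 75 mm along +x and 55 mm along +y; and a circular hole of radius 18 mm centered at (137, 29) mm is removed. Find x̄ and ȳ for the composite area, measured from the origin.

x̄ = 97.18 mm, ȳ = 69.25 mm

Part | A | x̄ᵢ | ȳᵢ | A·x̄ᵢ | A·ȳᵢ
rectangular body | 12600.00 | 90.00 | 35.00 | 1134000.00 | 441000.00
semicircular top | 12723.45 | 90.00 | 108.20 | 1145110.52 | 1376641.52
triangular fin | 2062.50 | 205.00 | 18.33 | 422812.50 | 37812.50
hole | -1017.88 | 137.00 | 29.00 | -139449.01 | -29518.40
Σ | 26368.07 |  |  | 2562474.01 | 1825935.61
x̄ = 2562474.01 / 26368.07 = 97.18 mm
ȳ = 1825935.61 / 26368.07 = 69.25 mm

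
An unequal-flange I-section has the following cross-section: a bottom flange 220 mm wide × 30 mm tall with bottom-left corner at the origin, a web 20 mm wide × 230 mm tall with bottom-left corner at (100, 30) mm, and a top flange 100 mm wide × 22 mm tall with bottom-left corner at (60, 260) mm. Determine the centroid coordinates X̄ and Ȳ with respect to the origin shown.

X̄ = 110.00 mm, Ȳ = 101.66 mm

bottom flange: A = 220 × 30 = 6600.00, centroid at (110.00, 15.00).
web: A = 20 × 230 = 4600.00, centroid at (110.00, 145.00).
top flange: A = 100 × 22 = 2200.00, centroid at (110.00, 271.00).
ΣA = 13400.00 mm²
ΣAX̄ = (6600.00)(110.00) + (4600.00)(110.00) + (2200.00)(110.00) = 1474000.00 mm³
ΣAȲ = (6600.00)(15.00) + (4600.00)(145.00) + (2200.00)(271.00) = 1362200.00 mm³
X̄ = 1474000.00 / 13400.00 = 110.00 mm
Ȳ = 1362200.00 / 13400.00 = 101.66 mm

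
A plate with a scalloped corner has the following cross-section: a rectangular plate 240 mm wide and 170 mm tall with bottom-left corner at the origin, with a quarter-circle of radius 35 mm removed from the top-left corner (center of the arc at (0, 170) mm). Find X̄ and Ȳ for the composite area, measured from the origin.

X̄ = 122.54 mm, Ȳ = 83.31 mm

plate: A = 240 × 170 = 40800.00, centroid at (120.00, 85.00).
removed quarter-circle: A = −¼π·35² = -962.11, centroid at (14.85, 155.15).
ΣA = 39837.89 mm², ΣAX̄ = 4881708.33 mm³, ΣAȲ = 3318732.50 mm³.
X̄ = 4881708.33/39837.89 = 122.54 mm; Ȳ = 3318732.50/39837.89 = 83.31 mm.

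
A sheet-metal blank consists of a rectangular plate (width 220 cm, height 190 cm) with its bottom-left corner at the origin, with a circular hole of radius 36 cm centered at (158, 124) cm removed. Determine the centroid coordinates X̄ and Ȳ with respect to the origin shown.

Part | A | x̄ᵢ | ȳᵢ | A·x̄ᵢ | A·ȳᵢ
plate | 41800.00 | 110.00 | 95.00 | 4598000.00 | 3971000.00
hole | -4071.50 | 158.00 | 124.00 | -643297.64 | -504866.51
Σ | 37728.50 |  |  | 3954702.36 | 3466133.49
X̄ = 3954702.36 / 37728.50 = 104.82 cm
Ȳ = 3466133.49 / 37728.50 = 91.87 cm

X̄ = 104.82 cm, Ȳ = 91.87 cm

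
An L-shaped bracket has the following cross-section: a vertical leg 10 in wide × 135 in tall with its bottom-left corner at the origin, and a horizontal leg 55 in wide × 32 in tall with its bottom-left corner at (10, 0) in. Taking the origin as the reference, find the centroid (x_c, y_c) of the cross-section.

vertical leg: A = 10 × 135 = 1350.00, centroid at (5.00, 67.50).
horizontal leg: A = 55 × 32 = 1760.00, centroid at (37.50, 16.00).
ΣA = 3110.00 in², ΣAx_c = 72750.00 in³, ΣAy_c = 119285.00 in³.
x_c = 72750.00/3110.00 = 23.39 in; y_c = 119285.00/3110.00 = 38.36 in.

x_c = 23.39 in, y_c = 38.36 in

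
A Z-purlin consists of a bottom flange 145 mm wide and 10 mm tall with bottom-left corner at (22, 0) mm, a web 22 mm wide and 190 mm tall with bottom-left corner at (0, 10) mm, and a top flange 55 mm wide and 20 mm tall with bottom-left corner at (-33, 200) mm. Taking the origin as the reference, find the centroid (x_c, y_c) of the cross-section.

bottom flange: A = 145 × 10 = 1450.00, centroid at (94.50, 5.00).
web: A = 22 × 190 = 4180.00, centroid at (11.00, 105.00).
top flange: A = 55 × 20 = 1100.00, centroid at (-5.50, 210.00).
ΣA = 6730.00 mm², ΣAx_c = 176955.00 mm³, ΣAy_c = 677150.00 mm³.
x_c = 176955.00/6730.00 = 26.29 mm; y_c = 677150.00/6730.00 = 100.62 mm.

x_c = 26.29 mm, y_c = 100.62 mm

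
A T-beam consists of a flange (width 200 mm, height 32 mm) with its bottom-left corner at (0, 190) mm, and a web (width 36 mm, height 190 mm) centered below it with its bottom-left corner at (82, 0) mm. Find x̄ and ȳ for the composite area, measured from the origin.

x̄ = 100.00 mm, ȳ = 148.66 mm

Part | A | x̄ᵢ | ȳᵢ | A·x̄ᵢ | A·ȳᵢ
web | 6840.00 | 100.00 | 95.00 | 684000.00 | 649800.00
flange | 6400.00 | 100.00 | 206.00 | 640000.00 | 1318400.00
Σ | 13240.00 |  |  | 1324000.00 | 1968200.00
x̄ = 1324000.00 / 13240.00 = 100.00 mm
ȳ = 1968200.00 / 13240.00 = 148.66 mm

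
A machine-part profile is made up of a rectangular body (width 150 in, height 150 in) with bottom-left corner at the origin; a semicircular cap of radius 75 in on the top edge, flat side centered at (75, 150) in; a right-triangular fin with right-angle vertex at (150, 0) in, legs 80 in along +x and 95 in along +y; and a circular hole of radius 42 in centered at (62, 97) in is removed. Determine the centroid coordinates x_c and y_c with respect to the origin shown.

x_c = 90.49 in, y_c = 97.21 in

Part | A | x̄ᵢ | ȳᵢ | A·x̄ᵢ | A·ȳᵢ
rectangular body | 22500.00 | 75.00 | 75.00 | 1687500.00 | 1687500.00
semicircular top | 8835.73 | 75.00 | 181.83 | 662679.70 | 1606609.40
triangular fin | 3800.00 | 176.67 | 31.67 | 671333.33 | 120333.33
hole | -5541.77 | 62.00 | 97.00 | -343589.71 | -537551.64
Σ | 29593.96 |  |  | 2677923.33 | 2876891.10
x_c = 2677923.33 / 29593.96 = 90.49 in
y_c = 2876891.10 / 29593.96 = 97.21 in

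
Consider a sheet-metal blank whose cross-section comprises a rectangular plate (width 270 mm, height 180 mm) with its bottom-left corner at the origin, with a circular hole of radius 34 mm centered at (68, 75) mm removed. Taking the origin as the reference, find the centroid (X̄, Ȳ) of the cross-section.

plate: A = 270 × 180 = 48600.00, centroid at (135.00, 90.00).
hole: A = −π·34² = -3631.68, centroid at (68.00, 75.00).
ΣA = 44968.32 mm², ΣAX̄ = 6314045.68 mm³, ΣAȲ = 4101623.92 mm³.
X̄ = 6314045.68/44968.32 = 140.41 mm; Ȳ = 4101623.92/44968.32 = 91.21 mm.

X̄ = 140.41 mm, Ȳ = 91.21 mm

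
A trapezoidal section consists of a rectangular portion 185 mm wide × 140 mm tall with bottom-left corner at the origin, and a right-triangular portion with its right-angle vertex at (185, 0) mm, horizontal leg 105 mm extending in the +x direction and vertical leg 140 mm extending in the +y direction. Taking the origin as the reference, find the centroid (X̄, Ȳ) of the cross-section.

rectangular portion: A = 185 × 140 = 25900.00, centroid at (92.50, 70.00).
triangular portion: A = ½·105·140 = 7350.00, centroid at (220.00, 46.67).
ΣA = 33250.00 mm², ΣAX̄ = 4012750.00 mm³, ΣAȲ = 2156000.00 mm³.
X̄ = 4012750.00/33250.00 = 120.68 mm; Ȳ = 2156000.00/33250.00 = 64.84 mm.

X̄ = 120.68 mm, Ȳ = 64.84 mm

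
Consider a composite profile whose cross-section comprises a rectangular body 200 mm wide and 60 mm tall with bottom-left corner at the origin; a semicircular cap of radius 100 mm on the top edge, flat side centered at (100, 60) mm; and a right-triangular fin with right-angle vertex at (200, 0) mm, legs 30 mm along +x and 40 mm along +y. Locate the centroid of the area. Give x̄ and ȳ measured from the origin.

Part | A | x̄ᵢ | ȳᵢ | A·x̄ᵢ | A·ȳᵢ
rectangular body | 12000.00 | 100.00 | 30.00 | 1200000.00 | 360000.00
semicircular top | 15707.96 | 100.00 | 102.44 | 1570796.33 | 1609144.46
triangular fin | 600.00 | 210.00 | 13.33 | 126000.00 | 8000.00
Σ | 28307.96 |  |  | 2896796.33 | 1977144.46
x̄ = 2896796.33 / 28307.96 = 102.33 mm
ȳ = 1977144.46 / 28307.96 = 69.84 mm

x̄ = 102.33 mm, ȳ = 69.84 mm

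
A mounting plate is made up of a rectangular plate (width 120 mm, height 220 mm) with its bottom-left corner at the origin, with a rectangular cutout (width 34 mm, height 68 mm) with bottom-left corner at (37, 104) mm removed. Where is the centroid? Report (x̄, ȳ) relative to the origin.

x̄ = 60.58 mm, ȳ = 107.31 mm

Part | A | x̄ᵢ | ȳᵢ | A·x̄ᵢ | A·ȳᵢ
plate | 26400.00 | 60.00 | 110.00 | 1584000.00 | 2904000.00
hole | -2312.00 | 54.00 | 138.00 | -124848.00 | -319056.00
Σ | 24088.00 |  |  | 1459152.00 | 2584944.00
x̄ = 1459152.00 / 24088.00 = 60.58 mm
ȳ = 2584944.00 / 24088.00 = 107.31 mm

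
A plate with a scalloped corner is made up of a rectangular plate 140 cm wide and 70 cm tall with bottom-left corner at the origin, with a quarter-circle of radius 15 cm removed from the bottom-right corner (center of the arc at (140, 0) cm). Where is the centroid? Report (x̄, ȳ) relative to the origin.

x̄ = 68.83 cm, ȳ = 35.53 cm

plate: A = 140 × 70 = 9800.00, centroid at (70.00, 35.00).
removed quarter-circle: A = −¼π·15² = -176.71, centroid at (133.63, 6.37).
ΣA = 9623.29 cm², ΣAx̄ = 662384.96 cm³, ΣAȳ = 341875.00 cm³.
x̄ = 662384.96/9623.29 = 68.83 cm; ȳ = 341875.00/9623.29 = 35.53 cm.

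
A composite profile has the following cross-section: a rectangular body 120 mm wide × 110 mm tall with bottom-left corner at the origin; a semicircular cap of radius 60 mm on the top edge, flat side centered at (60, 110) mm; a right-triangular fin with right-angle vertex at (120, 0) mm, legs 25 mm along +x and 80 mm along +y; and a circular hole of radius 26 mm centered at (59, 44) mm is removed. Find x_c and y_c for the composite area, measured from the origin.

x_c = 63.97 mm, y_c = 80.38 mm

rectangular body: A = 120 × 110 = 13200.00, centroid at (60.00, 55.00).
semicircular top: A = ½π·60² = 5654.87, centroid at (60.00, 135.46).
triangular fin: A = ½·25·80 = 1000.00, centroid at (128.33, 26.67).
hole: A = −π·26² = -2123.72, centroid at (59.00, 44.00).
ΣA = 17731.15 mm², ΣAx_c = 1134326.06 mm³, ΣAy_c = 1425258.48 mm³.
x_c = 1134326.06/17731.15 = 63.97 mm; y_c = 1425258.48/17731.15 = 80.38 mm.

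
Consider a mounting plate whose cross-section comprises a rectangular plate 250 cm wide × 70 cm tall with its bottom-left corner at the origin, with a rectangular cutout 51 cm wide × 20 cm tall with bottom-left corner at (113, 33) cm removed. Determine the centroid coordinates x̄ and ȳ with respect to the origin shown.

x̄ = 124.16 cm, ȳ = 34.50 cm

plate: A = 250 × 70 = 17500.00, centroid at (125.00, 35.00).
hole: A = −(51 × 20) = -1020.00, centroid at (138.50, 43.00).
ΣA = 16480.00 cm², ΣAx̄ = 2046230.00 cm³, ΣAȳ = 568640.00 cm³.
x̄ = 2046230.00/16480.00 = 124.16 cm; ȳ = 568640.00/16480.00 = 34.50 cm.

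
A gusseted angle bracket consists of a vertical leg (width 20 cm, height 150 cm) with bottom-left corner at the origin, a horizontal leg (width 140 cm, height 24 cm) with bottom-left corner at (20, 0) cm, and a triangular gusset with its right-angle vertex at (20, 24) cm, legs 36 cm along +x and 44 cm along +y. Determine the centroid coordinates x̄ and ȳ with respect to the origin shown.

x̄ = 50.02 cm, ȳ = 41.38 cm

Part | A | x̄ᵢ | ȳᵢ | A·x̄ᵢ | A·ȳᵢ
vertical leg | 3000.00 | 10.00 | 75.00 | 30000.00 | 225000.00
horizontal leg | 3360.00 | 90.00 | 12.00 | 302400.00 | 40320.00
gusset | 792.00 | 32.00 | 38.67 | 25344.00 | 30624.00
Σ | 7152.00 |  |  | 357744.00 | 295944.00
x̄ = 357744.00 / 7152.00 = 50.02 cm
ȳ = 295944.00 / 7152.00 = 41.38 cm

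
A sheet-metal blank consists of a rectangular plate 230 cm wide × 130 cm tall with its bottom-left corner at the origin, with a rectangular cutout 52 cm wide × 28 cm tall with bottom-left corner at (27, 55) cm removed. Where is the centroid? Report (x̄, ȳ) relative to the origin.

plate: A = 230 × 130 = 29900.00, centroid at (115.00, 65.00).
hole: A = −(52 × 28) = -1456.00, centroid at (53.00, 69.00).
ΣA = 28444.00 cm²
ΣAx̄ = (29900.00)(115.00) + (-1456.00)(53.00) = 3361332.00 cm³
ΣAȳ = (29900.00)(65.00) + (-1456.00)(69.00) = 1843036.00 cm³
x̄ = 3361332.00 / 28444.00 = 118.17 cm
ȳ = 1843036.00 / 28444.00 = 64.80 cm

x̄ = 118.17 cm, ȳ = 64.80 cm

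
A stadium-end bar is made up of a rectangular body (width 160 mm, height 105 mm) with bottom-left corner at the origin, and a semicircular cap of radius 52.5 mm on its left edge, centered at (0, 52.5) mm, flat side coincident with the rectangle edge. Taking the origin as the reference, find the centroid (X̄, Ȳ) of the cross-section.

X̄ = 59.04 mm, Ȳ = 52.50 mm

rectangular body: A = 160 × 105 = 16800.00, centroid at (80.00, 52.50).
semicircular end: A = ½π·52.5² = 4329.51, centroid at (-22.28, 52.50).
ΣA = 21129.51 mm², ΣAX̄ = 1247531.25 mm³, ΣAȲ = 1109299.14 mm³.
X̄ = 1247531.25/21129.51 = 59.04 mm; Ȳ = 1109299.14/21129.51 = 52.50 mm.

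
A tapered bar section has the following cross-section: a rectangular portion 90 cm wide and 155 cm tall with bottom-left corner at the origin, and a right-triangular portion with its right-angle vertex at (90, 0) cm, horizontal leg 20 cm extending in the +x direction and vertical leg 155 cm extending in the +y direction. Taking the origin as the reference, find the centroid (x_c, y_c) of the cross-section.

x_c = 50.17 cm, y_c = 74.92 cm

rectangular portion: A = 90 × 155 = 13950.00, centroid at (45.00, 77.50).
triangular portion: A = ½·20·155 = 1550.00, centroid at (96.67, 51.67).
ΣA = 15500.00 cm², ΣAx_c = 777583.33 cm³, ΣAy_c = 1161208.33 cm³.
x_c = 777583.33/15500.00 = 50.17 cm; y_c = 1161208.33/15500.00 = 74.92 cm.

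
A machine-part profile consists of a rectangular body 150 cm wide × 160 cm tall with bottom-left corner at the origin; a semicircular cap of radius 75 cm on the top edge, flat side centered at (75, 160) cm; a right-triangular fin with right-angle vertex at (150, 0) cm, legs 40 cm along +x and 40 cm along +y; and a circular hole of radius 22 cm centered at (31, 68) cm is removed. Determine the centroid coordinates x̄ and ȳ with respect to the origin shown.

x̄ = 79.28 cm, ȳ = 109.68 cm

Part | A | x̄ᵢ | ȳᵢ | A·x̄ᵢ | A·ȳᵢ
rectangular body | 24000.00 | 75.00 | 80.00 | 1800000.00 | 1920000.00
semicircular top | 8835.73 | 75.00 | 191.83 | 662679.70 | 1694966.69
triangular fin | 800.00 | 163.33 | 13.33 | 130666.67 | 10666.67
hole | -1520.53 | 31.00 | 68.00 | -47136.46 | -103396.10
Σ | 32115.20 |  |  | 2546209.91 | 3522237.26
x̄ = 2546209.91 / 32115.20 = 79.28 cm
ȳ = 3522237.26 / 32115.20 = 109.68 cm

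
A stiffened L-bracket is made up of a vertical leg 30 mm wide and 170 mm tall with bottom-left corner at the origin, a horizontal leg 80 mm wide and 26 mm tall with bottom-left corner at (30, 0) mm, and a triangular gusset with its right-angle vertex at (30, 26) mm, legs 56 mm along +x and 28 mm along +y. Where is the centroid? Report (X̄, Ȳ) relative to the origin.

vertical leg: A = 30 × 170 = 5100.00, centroid at (15.00, 85.00).
horizontal leg: A = 80 × 26 = 2080.00, centroid at (70.00, 13.00).
gusset: A = ½·56·28 = 784.00, centroid at (48.67, 35.33).
ΣA = 7964.00 mm²
ΣAX̄ = (5100.00)(15.00) + (2080.00)(70.00) + (784.00)(48.67) = 260254.67 mm³
ΣAȲ = (5100.00)(85.00) + (2080.00)(13.00) + (784.00)(35.33) = 488241.33 mm³
X̄ = 260254.67 / 7964.00 = 32.68 mm
Ȳ = 488241.33 / 7964.00 = 61.31 mm

X̄ = 32.68 mm, Ȳ = 61.31 mm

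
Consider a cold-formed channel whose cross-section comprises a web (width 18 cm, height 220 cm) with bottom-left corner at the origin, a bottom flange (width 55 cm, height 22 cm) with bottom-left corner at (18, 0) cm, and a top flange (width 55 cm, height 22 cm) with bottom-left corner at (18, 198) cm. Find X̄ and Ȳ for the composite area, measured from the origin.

Part | A | x̄ᵢ | ȳᵢ | A·x̄ᵢ | A·ȳᵢ
web | 3960.00 | 9.00 | 110.00 | 35640.00 | 435600.00
bottom flange | 1210.00 | 45.50 | 11.00 | 55055.00 | 13310.00
top flange | 1210.00 | 45.50 | 209.00 | 55055.00 | 252890.00
Σ | 6380.00 |  |  | 145750.00 | 701800.00
X̄ = 145750.00 / 6380.00 = 22.84 cm
Ȳ = 701800.00 / 6380.00 = 110.00 cm

X̄ = 22.84 cm, Ȳ = 110.00 cm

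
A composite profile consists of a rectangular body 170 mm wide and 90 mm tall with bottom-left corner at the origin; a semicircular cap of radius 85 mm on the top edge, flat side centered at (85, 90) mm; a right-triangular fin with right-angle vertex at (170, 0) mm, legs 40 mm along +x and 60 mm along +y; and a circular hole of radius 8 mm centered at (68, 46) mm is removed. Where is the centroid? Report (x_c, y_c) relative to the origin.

x_c = 89.39 mm, y_c = 77.19 mm

rectangular body: A = 170 × 90 = 15300.00, centroid at (85.00, 45.00).
semicircular top: A = ½π·85² = 11349.00, centroid at (85.00, 126.08).
triangular fin: A = ½·40·60 = 1200.00, centroid at (183.33, 20.00).
hole: A = −π·8² = -201.06, centroid at (68.00, 46.00).
ΣA = 27647.94 mm²
ΣAx_c = (15300.00)(85.00) + (11349.00)(85.00) + (1200.00)(183.33) + (-201.06)(68.00) = 2471493.08 mm³
ΣAy_c = (15300.00)(45.00) + (11349.00)(126.08) + (1200.00)(20.00) + (-201.06)(46.00) = 2134078.13 mm³
x_c = 2471493.08 / 27647.94 = 89.39 mm
y_c = 2134078.13 / 27647.94 = 77.19 mm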